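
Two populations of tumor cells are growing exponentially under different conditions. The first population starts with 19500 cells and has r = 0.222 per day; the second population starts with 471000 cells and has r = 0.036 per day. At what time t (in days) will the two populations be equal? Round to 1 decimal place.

17.1 days

Set 19500·e^(0.222t) = 471000·e^(0.036t).
e^((0.222 − 0.036)t) = 471000/19500 → e^(0.186·t) = 24.154.
0.186·t = ln(24.154) = 3.1844, so t = 3.1844/0.186 = 17.121.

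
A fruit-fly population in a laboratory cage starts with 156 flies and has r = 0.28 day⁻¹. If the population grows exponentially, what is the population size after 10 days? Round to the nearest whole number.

N(t) = N₀·e^(rt) = 156 × e^(0.28×10) = 156 × e^2.8.
e^2.8 ≈ 16.445, so N ≈ 156 × 16.445 = 2565.36.

2565 flies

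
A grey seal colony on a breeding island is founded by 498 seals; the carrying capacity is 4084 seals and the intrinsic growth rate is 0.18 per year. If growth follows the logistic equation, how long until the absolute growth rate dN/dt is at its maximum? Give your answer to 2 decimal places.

Logistic growth is fastest at N = K/2 = 2042.
A = (K − N₀)/N₀ = 7.2008. Set K/(1 + A·e^(−rt)) = K/2 → A·e^(−rt) = 1.
e^(−0.18t) = 1/7.2008 = 0.138873, so t = ln(7.2008)/0.18 = 1.9742/0.18 = 10.968.

10.97 years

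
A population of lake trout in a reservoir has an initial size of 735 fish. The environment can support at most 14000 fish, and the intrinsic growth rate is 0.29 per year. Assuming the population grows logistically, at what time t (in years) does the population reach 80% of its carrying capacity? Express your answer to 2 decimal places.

A = (K − N₀)/N₀ = (14000 − 735)/735 = 18.048.
Solve 14000/(1 + 18.048·e^(−0.29t)) = 11200: 1 + 18.048·e^(−0.29t) = 1.25, so e^(−0.29t) = 0.0138522.
−0.29·t = ln(0.0138522) = -4.2793, so t = 4.2793/0.29 = 14.756.

14.76 years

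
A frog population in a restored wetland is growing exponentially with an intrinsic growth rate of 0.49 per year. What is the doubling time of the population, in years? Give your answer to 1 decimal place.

Doubling time t_d = ln(2)/r = 0.6931/0.49 = 1.4146.

1.4 years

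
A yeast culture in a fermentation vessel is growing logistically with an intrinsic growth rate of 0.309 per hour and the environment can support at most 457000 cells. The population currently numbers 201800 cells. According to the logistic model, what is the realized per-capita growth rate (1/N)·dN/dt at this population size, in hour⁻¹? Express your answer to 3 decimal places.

(1/N)·dN/dt = r(1 − N/K) = 0.309 × (1 − 201800/457000).
= 0.309 × 0.55842 = 0.17255.

0.173 per hour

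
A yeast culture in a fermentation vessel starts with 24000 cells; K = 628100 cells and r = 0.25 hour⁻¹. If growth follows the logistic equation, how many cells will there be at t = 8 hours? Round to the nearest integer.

142539 cells

A = (K − N₀)/N₀ = (628100 − 24000)/24000 = 25.171.
N(t) = K/(1 + A·e^(−rt)) = 628100/(1 + 25.171×e^(−0.25×8)).
e^(−2) = 0.13534; denominator = 1 + 25.171×0.13534 = 4.4065.
N = 628100/4.4065 = 142539.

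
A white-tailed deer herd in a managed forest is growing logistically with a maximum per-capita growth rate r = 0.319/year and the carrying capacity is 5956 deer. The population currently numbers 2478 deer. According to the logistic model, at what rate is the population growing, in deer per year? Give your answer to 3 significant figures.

462 deer per year

dN/dt = rN(1 − N/K) = 0.319 × 2478 × (1 − 2478/5956).
1 − 2478/5956 = 0.58395; dN/dt = 0.319 × 2478 × 0.58395 = 461.6.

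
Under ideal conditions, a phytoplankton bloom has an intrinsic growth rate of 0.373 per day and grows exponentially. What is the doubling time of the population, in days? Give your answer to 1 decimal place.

1.9 days

Doubling time t_d = ln(2)/r = 0.6931/0.373 = 1.8583.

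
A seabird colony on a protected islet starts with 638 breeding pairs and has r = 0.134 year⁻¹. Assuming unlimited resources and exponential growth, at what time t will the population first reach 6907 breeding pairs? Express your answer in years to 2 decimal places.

17.78 years

Set N₀·e^(rt) = 6907: e^(0.134·t) = 6907/638 = 10.826.
0.134·t = ln(10.826) = 2.382, so t = 2.382/0.134 = 17.776.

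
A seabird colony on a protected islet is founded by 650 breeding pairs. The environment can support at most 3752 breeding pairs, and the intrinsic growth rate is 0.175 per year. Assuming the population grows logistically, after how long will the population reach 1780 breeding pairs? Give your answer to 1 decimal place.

8.3 years

A = (K − N₀)/N₀ = (3752 − 650)/650 = 4.7723.
Solve 3752/(1 + 4.7723·e^(−0.175t)) = 1780: 1 + 4.7723·e^(−0.175t) = 2.1079, so e^(−0.175t) = 0.232145.
−0.175·t = ln(0.232145) = -1.4604, so t = 1.4604/0.175 = 8.3451.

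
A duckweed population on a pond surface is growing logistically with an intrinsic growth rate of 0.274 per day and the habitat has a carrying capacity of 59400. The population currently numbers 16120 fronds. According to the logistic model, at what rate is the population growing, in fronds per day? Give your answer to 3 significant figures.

3220 fronds per day

dN/dt = rN(1 − N/K) = 0.274 × 16120 × (1 − 16120/59400).
1 − 16120/59400 = 0.72862; dN/dt = 0.274 × 16120 × 0.72862 = 3218.2.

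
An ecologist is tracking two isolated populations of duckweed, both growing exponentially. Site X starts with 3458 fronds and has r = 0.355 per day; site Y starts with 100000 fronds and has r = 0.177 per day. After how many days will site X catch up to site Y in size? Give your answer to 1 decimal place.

Set 3458·e^(0.355t) = 100000·e^(0.177t).
e^((0.355 − 0.177)t) = 100000/3458 → e^(0.178·t) = 28.918.
0.178·t = ln(28.918) = 3.3645, so t = 3.3645/0.178 = 18.902.

18.9 days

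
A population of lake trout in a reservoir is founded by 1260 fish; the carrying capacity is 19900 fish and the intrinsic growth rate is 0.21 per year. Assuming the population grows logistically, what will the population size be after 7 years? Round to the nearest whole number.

4521 fish

A = (K − N₀)/N₀ = (19900 − 1260)/1260 = 14.794.
N(t) = K/(1 + A·e^(−rt)) = 19900/(1 + 14.794×e^(−0.21×7)).
e^(−1.47) = 0.22993; denominator = 1 + 14.794×0.22993 = 4.4014.
N = 19900/4.4014 = 4521.25.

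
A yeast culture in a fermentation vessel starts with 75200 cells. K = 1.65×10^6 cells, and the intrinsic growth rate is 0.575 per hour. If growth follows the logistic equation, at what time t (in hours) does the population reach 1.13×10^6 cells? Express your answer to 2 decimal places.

A = (K − N₀)/N₀ = (1.65×10^6 − 75200)/75200 = 20.941.
Solve 1.65×10^6/(1 + 20.941·e^(−0.575t)) = 1.13×10^6: 1 + 20.941·e^(−0.575t) = 1.4602, so e^(−0.575t) = 0.0219744.
−0.575·t = ln(0.0219744) = -3.8179, so t = 3.8179/0.575 = 6.6398.

6.64 hours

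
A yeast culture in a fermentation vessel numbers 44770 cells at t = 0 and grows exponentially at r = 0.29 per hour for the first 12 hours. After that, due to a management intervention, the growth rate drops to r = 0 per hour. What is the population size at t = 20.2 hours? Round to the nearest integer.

Phase 1: N(12) = 44770·e^(0.29×12) = 44770·e^3.48 = 1.453222×10^6.
Phase 2 runs for 20.2 − 12 = 8.2 hours at r = 0.
N(20.2) = 1.453222×10^6·e^(0×8.2) = 1.453222×10^6·e^-0 = 1.453222×10^6.

1453222 cells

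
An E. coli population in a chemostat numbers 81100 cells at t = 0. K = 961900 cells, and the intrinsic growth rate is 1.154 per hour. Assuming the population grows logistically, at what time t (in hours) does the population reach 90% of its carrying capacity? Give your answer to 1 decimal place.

A = (K − N₀)/N₀ = (961900 − 81100)/81100 = 10.861.
Solve 961900/(1 + 10.861·e^(−1.154t)) = 865710: 1 + 10.861·e^(−1.154t) = 1.1111, so e^(−1.154t) = 0.0102306.
−1.154·t = ln(0.0102306) = -4.5824, so t = 4.5824/1.154 = 3.9709.

4.0 hours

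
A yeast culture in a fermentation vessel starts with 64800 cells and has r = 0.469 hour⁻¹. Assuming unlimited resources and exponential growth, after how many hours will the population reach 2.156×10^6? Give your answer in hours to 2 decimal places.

Set N₀·e^(rt) = 2.156×10^6: e^(0.469·t) = 2.156×10^6/64800 = 33.272.
0.469·t = ln(33.272) = 3.5047, so t = 3.5047/0.469 = 7.4727.

7.47 hours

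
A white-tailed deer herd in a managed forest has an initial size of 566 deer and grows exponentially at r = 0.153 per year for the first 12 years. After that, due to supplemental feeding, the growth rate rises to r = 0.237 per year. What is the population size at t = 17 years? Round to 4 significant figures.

11610 deer

Phase 1: N(12) = 566·e^(0.153×12) = 566·e^1.836 = 3549.61.
Phase 2 runs for 17 − 12 = 5 years at r = 0.237.
N(17) = 3549.61·e^(0.237×5) = 3549.61·e^1.185 = 11609.7.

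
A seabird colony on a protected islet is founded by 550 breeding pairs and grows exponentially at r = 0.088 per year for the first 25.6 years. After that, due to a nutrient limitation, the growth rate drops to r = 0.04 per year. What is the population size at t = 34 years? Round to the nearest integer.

Phase 1: N(25.6) = 550·e^(0.088×25.6) = 550·e^2.253 = 5232.89.
Phase 2 runs for 34 − 25.6 = 8.4 years at r = 0.04.
N(34) = 5232.89·e^(0.04×8.4) = 5232.89·e^0.336 = 7322.58.

7323 breeding pairs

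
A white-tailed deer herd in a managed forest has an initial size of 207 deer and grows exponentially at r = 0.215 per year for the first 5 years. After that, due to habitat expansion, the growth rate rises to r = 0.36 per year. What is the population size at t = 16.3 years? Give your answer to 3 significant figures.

Phase 1: N(5) = 207·e^(0.215×5) = 207·e^1.075 = 606.509.
Phase 2 runs for 16.3 − 5 = 11.3 years at r = 0.36.
N(16.3) = 606.509·e^(0.36×11.3) = 606.509·e^4.068 = 35444.3.

35400 deer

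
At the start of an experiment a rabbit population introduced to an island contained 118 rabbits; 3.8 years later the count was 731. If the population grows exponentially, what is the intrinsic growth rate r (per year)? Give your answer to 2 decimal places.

From N(t) = N₀·e^(rt): e^(r·3.8) = 731/118 = 6.1949.
r·3.8 = ln(6.1949) = 1.8237, so r = 1.8237/3.8 = 0.47993.

0.48 per year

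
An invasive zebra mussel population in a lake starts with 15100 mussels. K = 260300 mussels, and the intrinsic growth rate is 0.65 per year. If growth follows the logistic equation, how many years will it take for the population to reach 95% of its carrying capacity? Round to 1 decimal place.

A = (K − N₀)/N₀ = (260300 − 15100)/15100 = 16.238.
Solve 260300/(1 + 16.238·e^(−0.65t)) = 247285: 1 + 16.238·e^(−0.65t) = 1.0526, so e^(−0.65t) = 0.00324118.
−0.65·t = ln(0.00324118) = -5.7318, so t = 5.7318/0.65 = 8.8182.

8.8 years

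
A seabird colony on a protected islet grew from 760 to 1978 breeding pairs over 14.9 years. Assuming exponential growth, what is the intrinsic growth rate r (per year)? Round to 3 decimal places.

From N(t) = N₀·e^(rt): e^(r·14.9) = 1978/760 = 2.6026.
r·14.9 = ln(2.6026) = 0.95652, so r = 0.95652/14.9 = 0.064196.

0.064 per year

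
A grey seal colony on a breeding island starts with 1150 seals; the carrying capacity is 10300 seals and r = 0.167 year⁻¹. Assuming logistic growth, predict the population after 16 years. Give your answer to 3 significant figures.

6650 seals

A = (K − N₀)/N₀ = (10300 − 1150)/1150 = 7.9565.
N(t) = K/(1 + A·e^(−rt)) = 10300/(1 + 7.9565×e^(−0.167×16)).
e^(−2.672) = 0.069114; denominator = 1 + 7.9565×0.069114 = 1.5499.
N = 10300/1.5499 = 6645.56.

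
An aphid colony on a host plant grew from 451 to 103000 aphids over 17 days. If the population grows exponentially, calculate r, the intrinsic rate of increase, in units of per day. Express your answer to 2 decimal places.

From N(t) = N₀·e^(rt): e^(r·17) = 103000/451 = 228.38.
r·17 = ln(228.38) = 5.431, so r = 5.431/17 = 0.31947.

0.32 per day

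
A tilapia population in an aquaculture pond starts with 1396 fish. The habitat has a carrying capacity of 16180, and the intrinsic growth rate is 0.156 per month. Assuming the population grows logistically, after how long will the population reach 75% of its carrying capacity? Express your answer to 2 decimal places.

22.17 months

A = (K − N₀)/N₀ = (16180 − 1396)/1396 = 10.59.
Solve 16180/(1 + 10.59·e^(−0.156t)) = 12135: 1 + 10.59·e^(−0.156t) = 1.3333, so e^(−0.156t) = 0.0314755.
−0.156·t = ln(0.0314755) = -3.4585, so t = 3.4585/0.156 = 22.17.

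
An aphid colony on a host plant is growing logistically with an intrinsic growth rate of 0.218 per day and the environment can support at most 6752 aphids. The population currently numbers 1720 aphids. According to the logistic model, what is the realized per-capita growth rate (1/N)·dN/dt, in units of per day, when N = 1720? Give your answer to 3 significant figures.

0.162 per day

(1/N)·dN/dt = r(1 − N/K) = 0.218 × (1 − 1720/6752).
= 0.218 × 0.74526 = 0.16247.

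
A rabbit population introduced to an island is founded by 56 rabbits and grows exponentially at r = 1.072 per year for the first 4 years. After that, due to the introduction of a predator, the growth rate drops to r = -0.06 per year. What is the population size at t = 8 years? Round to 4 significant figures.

Phase 1: N(4) = 56·e^(1.072×4) = 56·e^4.288 = 4077.96.
Phase 2 runs for 8 − 4 = 4 years at r = -0.06.
N(8) = 4077.96·e^(-0.06×4) = 4077.96·e^-0.24 = 3207.84.

3208 rabbits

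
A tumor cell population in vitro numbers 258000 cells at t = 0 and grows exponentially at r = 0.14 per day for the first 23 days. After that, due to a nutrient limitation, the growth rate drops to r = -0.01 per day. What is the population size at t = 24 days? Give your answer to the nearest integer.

Phase 1: N(23) = 258000·e^(0.14×23) = 258000·e^3.22 = 6.457255×10^6.
Phase 2 runs for 24 − 23 = 1 days at r = -0.01.
N(24) = 6.457255×10^6·e^(-0.01×1) = 6.457255×10^6·e^-0.01 = 6.393004×10^6.

6393004 cells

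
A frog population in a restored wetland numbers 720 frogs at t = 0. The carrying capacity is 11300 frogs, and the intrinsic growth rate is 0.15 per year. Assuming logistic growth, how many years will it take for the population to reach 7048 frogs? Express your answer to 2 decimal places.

21.29 years

A = (K − N₀)/N₀ = (11300 − 720)/720 = 14.694.
Solve 11300/(1 + 14.694·e^(−0.15t)) = 7048: 1 + 14.694·e^(−0.15t) = 1.6033, so e^(−0.15t) = 0.0410558.
−0.15·t = ln(0.0410558) = -3.1928, so t = 3.1928/0.15 = 21.285.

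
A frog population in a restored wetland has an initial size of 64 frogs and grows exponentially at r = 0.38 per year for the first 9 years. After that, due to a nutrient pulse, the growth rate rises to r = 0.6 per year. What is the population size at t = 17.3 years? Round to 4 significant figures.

284600 frogs

Phase 1: N(9) = 64·e^(0.38×9) = 64·e^3.42 = 1956.44.
Phase 2 runs for 17.3 − 9 = 8.3 years at r = 0.6.
N(17.3) = 1956.44·e^(0.6×8.3) = 1956.44·e^4.98 = 284612.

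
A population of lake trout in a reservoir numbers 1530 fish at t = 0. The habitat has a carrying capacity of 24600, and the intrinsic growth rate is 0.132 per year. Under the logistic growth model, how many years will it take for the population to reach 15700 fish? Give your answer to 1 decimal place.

24.9 years

A = (K − N₀)/N₀ = (24600 − 1530)/1530 = 15.078.
Solve 24600/(1 + 15.078·e^(−0.132t)) = 15700: 1 + 15.078·e^(−0.132t) = 1.5669, so e^(−0.132t) = 0.0375954.
−0.132·t = ln(0.0375954) = -3.2809, so t = 3.2809/0.132 = 24.855.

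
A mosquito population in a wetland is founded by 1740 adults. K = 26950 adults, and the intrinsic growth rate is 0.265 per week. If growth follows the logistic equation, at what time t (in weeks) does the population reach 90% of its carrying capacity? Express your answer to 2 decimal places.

A = (K − N₀)/N₀ = (26950 − 1740)/1740 = 14.489.
Solve 26950/(1 + 14.489·e^(−0.265t)) = 24255: 1 + 14.489·e^(−0.265t) = 1.1111, so e^(−0.265t) = 0.00766891.
−0.265·t = ln(0.00766891) = -4.8706, so t = 4.8706/0.265 = 18.38.

18.38 weeks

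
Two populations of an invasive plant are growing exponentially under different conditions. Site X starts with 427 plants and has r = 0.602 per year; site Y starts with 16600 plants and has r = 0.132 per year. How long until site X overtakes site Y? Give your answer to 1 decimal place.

Set 427·e^(0.602t) = 16600·e^(0.132t).
e^((0.602 − 0.132)t) = 16600/427 → e^(0.47·t) = 38.876.
0.47·t = ln(38.876) = 3.6604, so t = 3.6604/0.47 = 7.788.

7.8 years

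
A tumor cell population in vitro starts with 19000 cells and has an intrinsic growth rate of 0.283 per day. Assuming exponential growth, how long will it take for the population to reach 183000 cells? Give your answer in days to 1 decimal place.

Set N₀·e^(rt) = 183000: e^(0.283·t) = 183000/19000 = 9.6316.
0.283·t = ln(9.6316) = 2.265, so t = 2.265/0.283 = 8.0037.

8.0 days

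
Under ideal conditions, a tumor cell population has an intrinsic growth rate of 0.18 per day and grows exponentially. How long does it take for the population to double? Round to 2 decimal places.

3.85 days

Doubling time t_d = ln(2)/r = 0.6931/0.18 = 3.8508.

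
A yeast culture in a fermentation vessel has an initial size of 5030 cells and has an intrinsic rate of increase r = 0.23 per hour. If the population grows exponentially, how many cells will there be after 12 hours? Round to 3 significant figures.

79500 cells

N(t) = N₀·e^(rt) = 5030 × e^(0.23×12) = 5030 × e^2.76.
e^2.76 ≈ 15.8, so N ≈ 5030 × 15.8 = 79473.2.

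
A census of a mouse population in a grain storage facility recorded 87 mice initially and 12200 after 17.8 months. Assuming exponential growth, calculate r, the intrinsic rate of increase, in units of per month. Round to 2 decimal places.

From N(t) = N₀·e^(rt): e^(r·17.8) = 12200/87 = 140.23.
r·17.8 = ln(140.23) = 4.9433, so r = 4.9433/17.8 = 0.27771.

0.28 per month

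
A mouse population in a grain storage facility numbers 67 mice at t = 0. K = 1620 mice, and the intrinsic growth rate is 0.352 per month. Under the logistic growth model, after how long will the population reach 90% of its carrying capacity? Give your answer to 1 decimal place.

15.2 months

A = (K − N₀)/N₀ = (1620 − 67)/67 = 23.179.
Solve 1620/(1 + 23.179·e^(−0.352t)) = 1458: 1 + 23.179·e^(−0.352t) = 1.1111, so e^(−0.352t) = 0.00479359.
−0.352·t = ln(0.00479359) = -5.3405, so t = 5.3405/0.352 = 15.172.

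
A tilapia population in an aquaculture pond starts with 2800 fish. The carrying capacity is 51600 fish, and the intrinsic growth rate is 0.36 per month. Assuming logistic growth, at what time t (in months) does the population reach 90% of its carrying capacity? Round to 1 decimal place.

14.0 months

A = (K − N₀)/N₀ = (51600 − 2800)/2800 = 17.429.
Solve 51600/(1 + 17.429·e^(−0.36t)) = 46440: 1 + 17.429·e^(−0.36t) = 1.1111, so e^(−0.36t) = 0.00637523.
−0.36·t = ln(0.00637523) = -5.0553, so t = 5.0553/0.36 = 14.043.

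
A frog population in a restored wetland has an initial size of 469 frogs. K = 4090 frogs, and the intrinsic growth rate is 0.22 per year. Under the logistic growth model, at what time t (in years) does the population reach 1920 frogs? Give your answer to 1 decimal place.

A = (K − N₀)/N₀ = (4090 − 469)/469 = 7.7207.
Solve 4090/(1 + 7.7207·e^(−0.22t)) = 1920: 1 + 7.7207·e^(−0.22t) = 2.1302, so e^(−0.22t) = 0.146387.
−0.22·t = ln(0.146387) = -1.9215, so t = 1.9215/0.22 = 8.7341.

8.7 years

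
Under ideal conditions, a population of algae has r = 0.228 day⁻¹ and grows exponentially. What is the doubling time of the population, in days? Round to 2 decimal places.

Doubling time t_d = ln(2)/r = 0.6931/0.228 = 3.0401.

3.04 days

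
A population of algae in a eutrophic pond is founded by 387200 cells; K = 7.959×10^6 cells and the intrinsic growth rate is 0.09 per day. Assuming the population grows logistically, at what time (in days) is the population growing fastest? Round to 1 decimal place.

Logistic growth is fastest at N = K/2 = 3.9795×10^6.
A = (K − N₀)/N₀ = 19.555. Set K/(1 + A·e^(−rt)) = K/2 → A·e^(−rt) = 1.
e^(−0.09t) = 1/19.555 = 0.0511371, so t = ln(19.555)/0.09 = 2.9732/0.09 = 33.036.

33.0 days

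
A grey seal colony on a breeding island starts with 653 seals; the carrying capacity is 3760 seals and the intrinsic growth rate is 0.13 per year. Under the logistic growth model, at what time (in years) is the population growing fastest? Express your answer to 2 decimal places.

Logistic growth is fastest at N = K/2 = 1880.
A = (K − N₀)/N₀ = 4.758. Set K/(1 + A·e^(−rt)) = K/2 → A·e^(−rt) = 1.
e^(−0.13t) = 1/4.758 = 0.210171, so t = ln(4.758)/0.13 = 1.5598/0.13 = 11.999.

12.00 years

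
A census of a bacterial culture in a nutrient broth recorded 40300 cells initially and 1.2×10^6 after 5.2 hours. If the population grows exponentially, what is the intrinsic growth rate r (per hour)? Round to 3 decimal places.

0.653 per hour

From N(t) = N₀·e^(rt): e^(r·5.2) = 1.2×10^6/40300 = 29.777.
r·5.2 = ln(29.777) = 3.3937, so r = 3.3937/5.2 = 0.65264.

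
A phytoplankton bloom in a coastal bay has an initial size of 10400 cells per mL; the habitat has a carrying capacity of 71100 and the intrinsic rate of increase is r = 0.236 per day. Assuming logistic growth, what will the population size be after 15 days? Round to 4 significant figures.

60800 cells per mL

A = (K − N₀)/N₀ = (71100 − 10400)/10400 = 5.8365.
N(t) = K/(1 + A·e^(−rt)) = 71100/(1 + 5.8365×e^(−0.236×15)).
e^(−3.54) = 0.029013; denominator = 1 + 5.8365×0.029013 = 1.1693.
N = 71100/1.1693 = 60803.7.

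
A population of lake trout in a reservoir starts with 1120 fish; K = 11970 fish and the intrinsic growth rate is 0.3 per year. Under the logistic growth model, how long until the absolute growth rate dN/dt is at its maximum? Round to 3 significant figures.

Logistic growth is fastest at N = K/2 = 5985.
A = (K − N₀)/N₀ = 9.6875. Set K/(1 + A·e^(−rt)) = K/2 → A·e^(−rt) = 1.
e^(−0.3t) = 1/9.6875 = 0.103226, so t = ln(9.6875)/0.3 = 2.2708/0.3 = 7.5695.

7.57 years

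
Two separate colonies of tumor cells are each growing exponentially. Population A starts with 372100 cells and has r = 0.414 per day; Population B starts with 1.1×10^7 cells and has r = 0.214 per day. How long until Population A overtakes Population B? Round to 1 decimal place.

Set 372100·e^(0.414t) = 1.1×10^7·e^(0.214t).
e^((0.414 − 0.214)t) = 1.1×10^7/372100 → e^(0.2·t) = 29.562.
0.2·t = ln(29.562) = 3.3865, so t = 3.3865/0.2 = 16.932.

16.9 days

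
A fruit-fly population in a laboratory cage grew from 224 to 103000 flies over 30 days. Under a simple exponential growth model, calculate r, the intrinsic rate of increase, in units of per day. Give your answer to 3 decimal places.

0.204 per day

From N(t) = N₀·e^(rt): e^(r·30) = 103000/224 = 459.82.
r·30 = ln(459.82) = 6.1308, so r = 6.1308/30 = 0.20436.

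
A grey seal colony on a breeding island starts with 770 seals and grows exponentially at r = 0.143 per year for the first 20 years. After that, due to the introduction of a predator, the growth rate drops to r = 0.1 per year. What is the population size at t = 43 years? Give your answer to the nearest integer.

134107 seals

Phase 1: N(20) = 770·e^(0.143×20) = 770·e^2.86 = 13445.4.
Phase 2 runs for 43 − 20 = 23 years at r = 0.1.
N(43) = 13445.4·e^(0.1×23) = 13445.4·e^2.3 = 134107.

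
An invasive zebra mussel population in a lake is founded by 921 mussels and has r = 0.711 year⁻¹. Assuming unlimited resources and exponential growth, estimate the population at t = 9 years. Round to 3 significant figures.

N(t) = N₀·e^(rt) = 921 × e^(0.711×9) = 921 × e^6.399.
e^6.399 ≈ 601.24, so N ≈ 921 × 601.24 = 553745.

554000 mussels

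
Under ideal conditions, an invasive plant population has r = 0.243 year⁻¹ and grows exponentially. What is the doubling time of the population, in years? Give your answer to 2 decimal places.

Doubling time t_d = ln(2)/r = 0.6931/0.243 = 2.8525.

2.85 years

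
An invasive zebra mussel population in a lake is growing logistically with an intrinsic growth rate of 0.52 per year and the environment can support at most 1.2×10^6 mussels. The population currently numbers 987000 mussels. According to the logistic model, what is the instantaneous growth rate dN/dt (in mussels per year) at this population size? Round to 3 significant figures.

91100 mussels per year

dN/dt = rN(1 − N/K) = 0.52 × 987000 × (1 − 987000/1.2×10^6).
1 − 987000/1.2×10^6 = 0.1775; dN/dt = 0.52 × 987000 × 0.1775 = 91100.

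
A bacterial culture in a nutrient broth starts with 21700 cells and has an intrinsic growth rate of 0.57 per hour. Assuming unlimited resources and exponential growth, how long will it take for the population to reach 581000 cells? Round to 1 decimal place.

Set N₀·e^(rt) = 581000: e^(0.57·t) = 581000/21700 = 26.774.
0.57·t = ln(26.774) = 3.2874, so t = 3.2874/0.57 = 5.7674.

5.8 hours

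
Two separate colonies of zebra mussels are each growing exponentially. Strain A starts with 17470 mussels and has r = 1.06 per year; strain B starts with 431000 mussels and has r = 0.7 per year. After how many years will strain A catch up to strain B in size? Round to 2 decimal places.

Set 17470·e^(1.06t) = 431000·e^(0.7t).
e^((1.06 − 0.7)t) = 431000/17470 → e^(0.36·t) = 24.671.
0.36·t = ln(24.671) = 3.2056, so t = 3.2056/0.36 = 8.9045.

8.90 years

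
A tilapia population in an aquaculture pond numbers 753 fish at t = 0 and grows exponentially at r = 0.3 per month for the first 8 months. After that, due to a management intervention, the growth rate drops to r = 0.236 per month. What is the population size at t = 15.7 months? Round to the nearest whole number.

51086 fish

Phase 1: N(8) = 753·e^(0.3×8) = 753·e^2.4 = 8300.45.
Phase 2 runs for 15.7 − 8 = 7.7 months at r = 0.236.
N(15.7) = 8300.45·e^(0.236×7.7) = 8300.45·e^1.817 = 51086.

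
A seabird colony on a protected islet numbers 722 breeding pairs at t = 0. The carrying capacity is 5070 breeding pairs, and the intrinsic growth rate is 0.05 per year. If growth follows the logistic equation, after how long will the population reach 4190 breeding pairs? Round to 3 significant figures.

A = (K − N₀)/N₀ = (5070 − 722)/722 = 6.0222.
Solve 5070/(1 + 6.0222·e^(−0.05t)) = 4190: 1 + 6.0222·e^(−0.05t) = 1.21, so e^(−0.05t) = 0.0348752.
−0.05·t = ln(0.0348752) = -3.356, so t = 3.356/0.05 = 67.12.

67.1 years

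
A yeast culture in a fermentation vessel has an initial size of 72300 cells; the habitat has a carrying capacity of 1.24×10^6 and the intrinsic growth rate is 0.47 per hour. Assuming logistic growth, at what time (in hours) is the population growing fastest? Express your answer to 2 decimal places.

5.92 hours

Logistic growth is fastest at N = K/2 = 620000.
A = (K − N₀)/N₀ = 16.151. Set K/(1 + A·e^(−rt)) = K/2 → A·e^(−rt) = 1.
e^(−0.47t) = 1/16.151 = 0.0619166, so t = ln(16.151)/0.47 = 2.782/0.47 = 5.9191.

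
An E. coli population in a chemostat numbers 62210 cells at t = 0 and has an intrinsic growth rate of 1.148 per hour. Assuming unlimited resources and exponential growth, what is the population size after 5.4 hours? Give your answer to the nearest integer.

N(t) = N₀·e^(rt) = 62210 × e^(1.148×5.4) = 62210 × e^6.199.
e^6.199 ≈ 492.35, so N ≈ 62210 × 492.35 = 3.06294×10^7.

30629405 cells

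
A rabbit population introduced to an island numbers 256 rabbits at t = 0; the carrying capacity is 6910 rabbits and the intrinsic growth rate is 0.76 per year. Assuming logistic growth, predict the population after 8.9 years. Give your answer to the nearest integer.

A = (K − N₀)/N₀ = (6910 − 256)/256 = 25.992.
N(t) = K/(1 + A·e^(−rt)) = 6910/(1 + 25.992×e^(−0.76×8.9)).
e^(−6.764) = 0.0011546; denominator = 1 + 25.992×0.0011546 = 1.03.
N = 6910/1.03 = 6708.67.

6709 rabbits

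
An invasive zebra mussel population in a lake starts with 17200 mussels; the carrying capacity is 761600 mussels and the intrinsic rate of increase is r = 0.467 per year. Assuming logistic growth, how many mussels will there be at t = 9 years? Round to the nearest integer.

A = (K − N₀)/N₀ = (761600 − 17200)/17200 = 43.279.
N(t) = K/(1 + A·e^(−rt)) = 761600/(1 + 43.279×e^(−0.467×9)).
e^(−4.203) = 0.014951; denominator = 1 + 43.279×0.014951 = 1.6471.
N = 761600/1.6471 = 462402.

462402 mussels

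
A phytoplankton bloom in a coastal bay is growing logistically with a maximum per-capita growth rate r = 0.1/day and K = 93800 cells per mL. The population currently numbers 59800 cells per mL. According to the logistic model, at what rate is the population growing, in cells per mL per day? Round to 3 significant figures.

dN/dt = rN(1 − N/K) = 0.1 × 59800 × (1 − 59800/93800).
1 − 59800/93800 = 0.36247; dN/dt = 0.1 × 59800 × 0.36247 = 2167.6.

2170 cells per mL per day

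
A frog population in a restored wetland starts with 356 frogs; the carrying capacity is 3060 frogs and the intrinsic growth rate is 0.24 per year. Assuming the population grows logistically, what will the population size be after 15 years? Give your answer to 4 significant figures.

2534 frogs

A = (K − N₀)/N₀ = (3060 − 356)/356 = 7.5955.
N(t) = K/(1 + A·e^(−rt)) = 3060/(1 + 7.5955×e^(−0.24×15)).
e^(−3.6) = 0.027324; denominator = 1 + 7.5955×0.027324 = 1.2075.
N = 3060/1.2075 = 2534.08.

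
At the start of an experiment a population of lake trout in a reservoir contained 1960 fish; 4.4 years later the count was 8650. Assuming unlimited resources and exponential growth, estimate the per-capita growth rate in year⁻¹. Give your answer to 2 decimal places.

From N(t) = N₀·e^(rt): e^(r·4.4) = 8650/1960 = 4.4133.
r·4.4 = ln(4.4133) = 1.4846, so r = 1.4846/4.4 = 0.33741.

0.34 per year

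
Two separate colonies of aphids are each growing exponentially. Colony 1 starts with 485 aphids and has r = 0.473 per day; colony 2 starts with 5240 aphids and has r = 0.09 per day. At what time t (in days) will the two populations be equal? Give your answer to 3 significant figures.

Set 485·e^(0.473t) = 5240·e^(0.09t).
e^((0.473 − 0.09)t) = 5240/485 → e^(0.383·t) = 10.804.
0.383·t = ln(10.804) = 2.3799, so t = 2.3799/0.383 = 6.2139.

6.21 days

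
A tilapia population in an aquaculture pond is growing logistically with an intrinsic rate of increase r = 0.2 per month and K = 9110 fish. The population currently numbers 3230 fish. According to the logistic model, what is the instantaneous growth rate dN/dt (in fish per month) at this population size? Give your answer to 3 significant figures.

dN/dt = rN(1 − N/K) = 0.2 × 3230 × (1 − 3230/9110).
1 − 3230/9110 = 0.64544; dN/dt = 0.2 × 3230 × 0.64544 = 416.96.

417 fish per month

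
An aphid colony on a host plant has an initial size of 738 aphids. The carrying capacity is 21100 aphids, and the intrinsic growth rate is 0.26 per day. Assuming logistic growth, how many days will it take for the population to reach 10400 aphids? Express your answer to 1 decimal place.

A = (K − N₀)/N₀ = (21100 − 738)/738 = 27.591.
Solve 21100/(1 + 27.591·e^(−0.26t)) = 10400: 1 + 27.591·e^(−0.26t) = 2.0288, so e^(−0.26t) = 0.0372895.
−0.26·t = ln(0.0372895) = -3.289, so t = 3.289/0.26 = 12.65.

12.7 days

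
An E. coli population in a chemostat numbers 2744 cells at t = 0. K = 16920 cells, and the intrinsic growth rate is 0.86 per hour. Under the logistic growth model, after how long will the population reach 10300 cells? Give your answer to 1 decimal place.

A = (K − N₀)/N₀ = (16920 − 2744)/2744 = 5.1662.
Solve 16920/(1 + 5.1662·e^(−0.86t)) = 10300: 1 + 5.1662·e^(−0.86t) = 1.6427, so e^(−0.86t) = 0.124409.
−0.86·t = ln(0.124409) = -2.0842, so t = 2.0842/0.86 = 2.4235.

2.4 hours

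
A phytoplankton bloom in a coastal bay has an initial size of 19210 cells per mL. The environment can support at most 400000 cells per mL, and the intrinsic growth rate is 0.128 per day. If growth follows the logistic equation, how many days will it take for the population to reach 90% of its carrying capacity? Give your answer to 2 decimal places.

40.50 days

A = (K − N₀)/N₀ = (400000 − 19210)/19210 = 19.822.
Solve 400000/(1 + 19.822·e^(−0.128t)) = 360000: 1 + 19.822·e^(−0.128t) = 1.1111, so e^(−0.128t) = 0.00560531.
−0.128·t = ln(0.00560531) = -5.184, so t = 5.184/0.128 = 40.5.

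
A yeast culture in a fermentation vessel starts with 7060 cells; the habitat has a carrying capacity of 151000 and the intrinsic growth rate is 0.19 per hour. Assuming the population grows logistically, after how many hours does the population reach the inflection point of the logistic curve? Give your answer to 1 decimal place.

Logistic growth is fastest at N = K/2 = 75500.
A = (K − N₀)/N₀ = 20.388. Set K/(1 + A·e^(−rt)) = K/2 → A·e^(−rt) = 1.
e^(−0.19t) = 1/20.388 = 0.0490482, so t = ln(20.388)/0.19 = 3.015/0.19 = 15.868.

15.9 hours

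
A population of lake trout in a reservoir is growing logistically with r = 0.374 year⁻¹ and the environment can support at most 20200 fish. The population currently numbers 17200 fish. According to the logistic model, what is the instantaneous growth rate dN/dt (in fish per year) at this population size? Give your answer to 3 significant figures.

955 fish per year

dN/dt = rN(1 − N/K) = 0.374 × 17200 × (1 − 17200/20200).
1 − 17200/20200 = 0.14851; dN/dt = 0.374 × 17200 × 0.14851 = 955.37.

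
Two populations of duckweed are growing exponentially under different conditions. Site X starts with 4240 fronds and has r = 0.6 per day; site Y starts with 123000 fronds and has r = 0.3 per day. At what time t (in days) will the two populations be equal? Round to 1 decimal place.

Set 4240·e^(0.6t) = 123000·e^(0.3t).
e^((0.6 − 0.3)t) = 123000/4240 → e^(0.3·t) = 29.009.
0.3·t = ln(29.009) = 3.3676, so t = 3.3676/0.3 = 11.225.

11.2 days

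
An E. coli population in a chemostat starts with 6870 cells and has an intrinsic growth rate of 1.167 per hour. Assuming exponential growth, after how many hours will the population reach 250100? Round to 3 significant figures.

Set N₀·e^(rt) = 250100: e^(1.167·t) = 250100/6870 = 36.405.
1.167·t = ln(36.405) = 3.5947, so t = 3.5947/1.167 = 3.0803.

3.08 hours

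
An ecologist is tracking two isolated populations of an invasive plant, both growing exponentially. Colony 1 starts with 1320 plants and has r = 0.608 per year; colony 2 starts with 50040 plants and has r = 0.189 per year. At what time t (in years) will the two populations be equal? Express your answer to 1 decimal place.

Set 1320·e^(0.608t) = 50040·e^(0.189t).
e^((0.608 − 0.189)t) = 50040/1320 → e^(0.419·t) = 37.909.
0.419·t = ln(37.909) = 3.6352, so t = 3.6352/0.419 = 8.6759.

8.7 years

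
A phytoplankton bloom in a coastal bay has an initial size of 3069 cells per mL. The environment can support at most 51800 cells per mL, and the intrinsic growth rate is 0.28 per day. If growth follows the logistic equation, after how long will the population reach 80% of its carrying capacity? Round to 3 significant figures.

14.8 days

A = (K − N₀)/N₀ = (51800 − 3069)/3069 = 15.878.
Solve 51800/(1 + 15.878·e^(−0.28t)) = 41440: 1 + 15.878·e^(−0.28t) = 1.25, so e^(−0.28t) = 0.0157446.
−0.28·t = ln(0.0157446) = -4.1513, so t = 4.1513/0.28 = 14.826.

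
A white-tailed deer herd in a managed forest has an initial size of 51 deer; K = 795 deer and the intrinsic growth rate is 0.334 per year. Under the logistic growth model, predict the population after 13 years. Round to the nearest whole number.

A = (K − N₀)/N₀ = (795 − 51)/51 = 14.588.
N(t) = K/(1 + A·e^(−rt)) = 795/(1 + 14.588×e^(−0.334×13)).
e^(−4.342) = 0.01301; denominator = 1 + 14.588×0.01301 = 1.1898.
N = 795/1.1898 = 668.18.

668 deer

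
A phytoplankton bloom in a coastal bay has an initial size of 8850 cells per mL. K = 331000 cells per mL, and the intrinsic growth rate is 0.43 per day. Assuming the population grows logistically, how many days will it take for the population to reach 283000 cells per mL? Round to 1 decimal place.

12.5 days

A = (K − N₀)/N₀ = (331000 − 8850)/8850 = 36.401.
Solve 331000/(1 + 36.401·e^(−0.43t)) = 283000: 1 + 36.401·e^(−0.43t) = 1.1696, so e^(−0.43t) = 0.00465951.
−0.43·t = ln(0.00465951) = -5.3688, so t = 5.3688/0.43 = 12.486.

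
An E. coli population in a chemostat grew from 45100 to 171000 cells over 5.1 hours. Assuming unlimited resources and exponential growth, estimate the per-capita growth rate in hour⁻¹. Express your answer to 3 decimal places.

From N(t) = N₀·e^(rt): e^(r·5.1) = 171000/45100 = 3.7916.
r·5.1 = ln(3.7916) = 1.3328, so r = 1.3328/5.1 = 0.26133.

0.261 per hour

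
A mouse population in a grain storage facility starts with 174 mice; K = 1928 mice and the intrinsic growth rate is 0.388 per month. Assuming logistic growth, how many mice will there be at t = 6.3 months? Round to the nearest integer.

1028 mice

A = (K − N₀)/N₀ = (1928 − 174)/174 = 10.08.
N(t) = K/(1 + A·e^(−rt)) = 1928/(1 + 10.08×e^(−0.388×6.3)).
e^(−2.444) = 0.086778; denominator = 1 + 10.08×0.086778 = 1.8748.
N = 1928/1.8748 = 1028.4.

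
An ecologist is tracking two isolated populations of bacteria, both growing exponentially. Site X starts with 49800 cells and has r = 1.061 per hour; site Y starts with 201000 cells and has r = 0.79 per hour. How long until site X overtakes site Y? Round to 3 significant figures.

Set 49800·e^(1.061t) = 201000·e^(0.79t).
e^((1.061 − 0.79)t) = 201000/49800 → e^(0.271·t) = 4.0361.
0.271·t = ln(4.0361) = 1.3953, so t = 1.3953/0.271 = 5.1487.

5.15 hours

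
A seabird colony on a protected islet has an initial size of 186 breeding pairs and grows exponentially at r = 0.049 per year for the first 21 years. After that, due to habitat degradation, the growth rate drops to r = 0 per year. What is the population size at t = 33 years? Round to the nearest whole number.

520 breeding pairs

Phase 1: N(21) = 186·e^(0.049×21) = 186·e^1.029 = 520.478.
Phase 2 runs for 33 − 21 = 12 years at r = 0.
N(33) = 520.478·e^(0×12) = 520.478·e^-0 = 520.478.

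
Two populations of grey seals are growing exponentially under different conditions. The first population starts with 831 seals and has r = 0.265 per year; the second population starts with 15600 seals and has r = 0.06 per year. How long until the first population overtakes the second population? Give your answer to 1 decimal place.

Set 831·e^(0.265t) = 15600·e^(0.06t).
e^((0.265 − 0.06)t) = 15600/831 → e^(0.205·t) = 18.773.
0.205·t = ln(18.773) = 2.9324, so t = 2.9324/0.205 = 14.304.

14.3 years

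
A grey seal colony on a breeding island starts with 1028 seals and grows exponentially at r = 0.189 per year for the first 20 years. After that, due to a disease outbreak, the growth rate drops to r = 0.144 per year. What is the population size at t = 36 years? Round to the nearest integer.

451067 seals

Phase 1: N(20) = 1028·e^(0.189×20) = 1028·e^3.78 = 45042.9.
Phase 2 runs for 36 − 20 = 16 years at r = 0.144.
N(36) = 45042.9·e^(0.144×16) = 45042.9·e^2.304 = 451067.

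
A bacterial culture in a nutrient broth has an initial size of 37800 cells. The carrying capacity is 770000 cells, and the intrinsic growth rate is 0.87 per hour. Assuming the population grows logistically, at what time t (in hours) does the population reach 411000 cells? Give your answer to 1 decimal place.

A = (K − N₀)/N₀ = (770000 − 37800)/37800 = 19.37.
Solve 770000/(1 + 19.37·e^(−0.87t)) = 411000: 1 + 19.37·e^(−0.87t) = 1.8735, so e^(−0.87t) = 0.0450936.
−0.87·t = ln(0.0450936) = -3.099, so t = 3.099/0.87 = 3.5621.

3.6 hours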